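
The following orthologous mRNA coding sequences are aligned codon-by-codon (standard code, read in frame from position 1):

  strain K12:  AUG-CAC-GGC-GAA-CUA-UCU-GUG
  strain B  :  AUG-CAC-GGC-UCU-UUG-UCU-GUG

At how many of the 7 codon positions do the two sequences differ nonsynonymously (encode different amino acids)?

1

Codon 1: AUG Met / AUG Met — identical.
Codon 2: CAC His / CAC His — identical.
Codon 3: GGC Gly / GGC Gly — identical.
Codon 4: GAA Glu / UCU Ser — nonsynonymous.
Codon 5: CUA Leu / UUG Leu — synonymous.
Codon 6: UCU Ser / UCU Ser — identical.
Codon 7: GUG Val / GUG Val — identical.
Nonsynonymous differences: 1.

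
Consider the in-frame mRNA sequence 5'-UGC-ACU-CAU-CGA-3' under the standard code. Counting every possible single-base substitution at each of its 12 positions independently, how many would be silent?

9

Codon 1 (UGC, Cys): 1 synonymous substitution.
Codon 2 (ACU, Thr): 3 synonymous substitutions.
Codon 3 (CAU, His): 1 synonymous substitution.
Codon 4 (CGA, Arg): 4 synonymous substitutions.
Total: 1 + 3 + 1 + 4 = 9.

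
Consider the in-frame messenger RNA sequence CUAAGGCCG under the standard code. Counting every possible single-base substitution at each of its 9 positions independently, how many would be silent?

9

Codon 1 (CUA, Leu): 4 synonymous substitutions.
Codon 2 (AGG, Arg): 2 synonymous substitutions.
Codon 3 (CCG, Pro): 3 synonymous substitutions.
Total: 4 + 2 + 3 = 9.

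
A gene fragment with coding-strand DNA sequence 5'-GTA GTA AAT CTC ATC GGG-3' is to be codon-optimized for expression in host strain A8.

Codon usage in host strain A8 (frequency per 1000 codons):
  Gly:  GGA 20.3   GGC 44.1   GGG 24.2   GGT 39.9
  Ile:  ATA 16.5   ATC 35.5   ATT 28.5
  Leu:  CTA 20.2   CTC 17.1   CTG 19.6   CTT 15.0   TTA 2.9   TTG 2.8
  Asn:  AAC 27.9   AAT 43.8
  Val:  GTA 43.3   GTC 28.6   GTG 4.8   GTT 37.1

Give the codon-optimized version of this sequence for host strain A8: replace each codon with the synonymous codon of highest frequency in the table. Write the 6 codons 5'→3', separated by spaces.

GTA GTA AAT CTA ATC GGC

Codon 1 (Val): best is GTA at 43.3.
Codon 2 (Val): best is GTA at 43.3.
Codon 3 (Asn): best is AAT at 43.8.
Codon 4 (Leu): best is CTA at 20.2.
Codon 5 (Ile): best is ATC at 35.5.
Codon 6 (Gly): best is GGC at 44.1.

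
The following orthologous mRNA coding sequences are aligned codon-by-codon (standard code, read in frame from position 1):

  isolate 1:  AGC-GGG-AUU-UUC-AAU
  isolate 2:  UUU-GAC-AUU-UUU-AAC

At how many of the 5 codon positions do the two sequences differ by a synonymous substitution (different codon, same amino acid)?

Codon 1: AGC Ser / UUU Phe — nonsynonymous.
Codon 2: GGG Gly / GAC Asp — nonsynonymous.
Codon 3: AUU Ile / AUU Ile — identical.
Codon 4: UUC Phe / UUU Phe — synonymous.
Codon 5: AAU Asn / AAC Asn — synonymous.
Synonymous differences: 2.

2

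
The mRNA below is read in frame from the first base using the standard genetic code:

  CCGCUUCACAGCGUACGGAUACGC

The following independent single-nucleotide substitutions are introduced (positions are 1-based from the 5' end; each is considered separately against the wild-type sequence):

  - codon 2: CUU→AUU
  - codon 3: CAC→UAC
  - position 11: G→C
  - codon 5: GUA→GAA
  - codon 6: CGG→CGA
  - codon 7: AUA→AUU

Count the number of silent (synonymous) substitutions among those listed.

Codon 2: CUU (Leu) → AUU (Ile) — missense.
Codon 3: CAC (His) → UAC (Tyr) — missense.
Codon 4: AGC (Ser) → ACC (Thr) — missense.
Codon 5: GUA (Val) → GAA (Glu) — missense.
Codon 6: CGG (Arg) → CGA (Arg) — synonymous.
Codon 7: AUA (Ile) → AUU (Ile) — synonymous.
Synonymous: 2 of 6.

2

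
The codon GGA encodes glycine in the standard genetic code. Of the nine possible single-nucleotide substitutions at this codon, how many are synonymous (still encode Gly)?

Position 1: none → 0 synonymous.
Position 2: none → 0 synonymous.
Position 3: GGT, GGC, GGG → 3 synonymous.
Total: 0 + 0 + 3 = 3.

3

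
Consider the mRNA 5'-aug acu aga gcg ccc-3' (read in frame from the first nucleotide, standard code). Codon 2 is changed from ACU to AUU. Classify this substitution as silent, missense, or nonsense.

missense

Position 5 falls in codon 2: ACU → Thr.
After the substitution the codon is AUU → Ile.
Thr ≠ Ile, so this is a missense mutation.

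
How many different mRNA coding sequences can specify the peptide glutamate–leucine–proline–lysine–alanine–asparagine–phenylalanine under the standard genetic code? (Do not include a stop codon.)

1536

Glu: 2 codons.
Leu: 6 codons.
Pro: 4 codons.
Lys: 2 codons.
Ala: 4 codons.
Asn: 2 codons.
Phe: 2 codons.
2 × 6 × 4 × 2 × 4 × 2 × 2 = 1536.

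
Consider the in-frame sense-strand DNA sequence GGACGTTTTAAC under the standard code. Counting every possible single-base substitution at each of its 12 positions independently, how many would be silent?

Codon 1 (GGA, Gly): 3 synonymous substitutions.
Codon 2 (CGT, Arg): 3 synonymous substitutions.
Codon 3 (TTT, Phe): 1 synonymous substitution.
Codon 4 (AAC, Asn): 1 synonymous substitution.
Total: 3 + 3 + 1 + 1 = 8.

8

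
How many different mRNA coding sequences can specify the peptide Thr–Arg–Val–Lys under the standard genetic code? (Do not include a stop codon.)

192

Thr: 4 codons.
Arg: 6 codons.
Val: 4 codons.
Lys: 2 codons.
4 × 6 × 4 × 2 = 192.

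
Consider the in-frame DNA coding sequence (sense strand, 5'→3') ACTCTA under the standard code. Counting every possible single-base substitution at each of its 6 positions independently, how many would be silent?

Codon 1 (ACT, Thr): 3 synonymous substitutions.
Codon 2 (CTA, Leu): 4 synonymous substitutions.
Total: 3 + 4 = 7.

7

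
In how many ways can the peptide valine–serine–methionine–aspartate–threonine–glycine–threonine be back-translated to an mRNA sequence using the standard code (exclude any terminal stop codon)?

3072

Val: 4 codons.
Ser: 6 codons.
Met: 1 codon.
Asp: 2 codons.
Thr: 4 codons.
Gly: 4 codons.
Thr: 4 codons.
4 × 6 × 1 × 2 × 4 × 4 × 4 = 3072.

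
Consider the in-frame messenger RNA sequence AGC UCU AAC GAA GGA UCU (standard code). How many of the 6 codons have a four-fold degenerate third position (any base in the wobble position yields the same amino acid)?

Codon 1 AGC (Ser): third position 2-fold.
Codon 2 UCU (Ser): third position 4-fold.
Codon 3 AAC (Asn): third position 2-fold.
Codon 4 GAA (Glu): third position 2-fold.
Codon 5 GGA (Gly): third position 4-fold.
Codon 6 UCU (Ser): third position 4-fold.
Four-fold degenerate third positions: 3.

3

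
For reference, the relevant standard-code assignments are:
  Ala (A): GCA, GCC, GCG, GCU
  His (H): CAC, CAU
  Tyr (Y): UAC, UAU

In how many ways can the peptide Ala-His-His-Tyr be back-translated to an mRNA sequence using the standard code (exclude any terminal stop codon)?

Ala: 4 codons.
His: 2 codons.
His: 2 codons.
Tyr: 2 codons.
4 × 2 × 2 × 2 = 32.

32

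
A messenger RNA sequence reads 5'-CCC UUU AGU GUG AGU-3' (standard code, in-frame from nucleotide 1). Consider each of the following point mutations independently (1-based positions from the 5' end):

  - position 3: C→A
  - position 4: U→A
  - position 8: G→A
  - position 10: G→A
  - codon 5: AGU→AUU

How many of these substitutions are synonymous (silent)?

Codon 1: CCC (Pro) → CCA (Pro) — synonymous.
Codon 2: UUU (Phe) → AUU (Ile) — missense.
Codon 3: AGU (Ser) → AAU (Asn) — missense.
Codon 4: GUG (Val) → AUG (Met) — missense.
Codon 5: AGU (Ser) → AUU (Ile) — missense.
Synonymous: 1 of 5.

1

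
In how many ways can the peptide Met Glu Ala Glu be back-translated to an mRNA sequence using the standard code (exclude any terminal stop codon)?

Met: 1 codon.
Glu: 2 codons.
Ala: 4 codons.
Glu: 2 codons.
1 × 2 × 4 × 2 = 16.

16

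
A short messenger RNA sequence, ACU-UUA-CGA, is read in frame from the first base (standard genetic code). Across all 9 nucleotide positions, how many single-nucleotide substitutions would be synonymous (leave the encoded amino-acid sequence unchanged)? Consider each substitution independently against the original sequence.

Codon 1 (ACU, Thr): 3 synonymous substitutions.
Codon 2 (UUA, Leu): 2 synonymous substitutions.
Codon 3 (CGA, Arg): 4 synonymous substitutions.
Total: 3 + 2 + 4 = 9.

9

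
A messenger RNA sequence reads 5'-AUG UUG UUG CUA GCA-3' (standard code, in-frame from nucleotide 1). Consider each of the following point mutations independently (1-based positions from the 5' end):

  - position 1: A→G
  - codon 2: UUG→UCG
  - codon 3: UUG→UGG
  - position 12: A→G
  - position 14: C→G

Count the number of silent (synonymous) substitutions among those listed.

1

Codon 1: AUG (Met) → GUG (Val) — missense.
Codon 2: UUG (Leu) → UCG (Ser) — missense.
Codon 3: UUG (Leu) → UGG (Trp) — missense.
Codon 4: CUA (Leu) → CUG (Leu) — synonymous.
Codon 5: GCA (Ala) → GGA (Gly) — missense.
Synonymous: 1 of 5.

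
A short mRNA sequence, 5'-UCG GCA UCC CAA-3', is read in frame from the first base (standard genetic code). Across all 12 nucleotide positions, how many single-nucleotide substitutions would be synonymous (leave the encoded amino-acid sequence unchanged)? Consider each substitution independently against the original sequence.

10

Codon 1 (UCG, Ser): 3 synonymous substitutions.
Codon 2 (GCA, Ala): 3 synonymous substitutions.
Codon 3 (UCC, Ser): 3 synonymous substitutions.
Codon 4 (CAA, Gln): 1 synonymous substitution.
Total: 3 + 3 + 3 + 1 = 10.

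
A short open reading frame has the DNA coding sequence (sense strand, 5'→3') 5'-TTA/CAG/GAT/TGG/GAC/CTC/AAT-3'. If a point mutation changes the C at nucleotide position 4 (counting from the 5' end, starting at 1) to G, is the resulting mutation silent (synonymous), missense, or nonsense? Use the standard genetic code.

Position 4 falls in codon 2: CAG → Gln.
After the substitution the codon is GAG → Glu.
Gln ≠ Glu, so this is a missense mutation.

missense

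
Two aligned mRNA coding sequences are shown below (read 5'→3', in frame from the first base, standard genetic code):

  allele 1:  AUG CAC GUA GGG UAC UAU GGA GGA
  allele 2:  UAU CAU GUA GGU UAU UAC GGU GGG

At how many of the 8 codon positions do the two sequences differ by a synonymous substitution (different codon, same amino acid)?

6

Codon 1: AUG Met / UAU Tyr — nonsynonymous.
Codon 2: CAC His / CAU His — synonymous.
Codon 3: GUA Val / GUA Val — identical.
Codon 4: GGG Gly / GGU Gly — synonymous.
Codon 5: UAC Tyr / UAU Tyr — synonymous.
Codon 6: UAU Tyr / UAC Tyr — synonymous.
Codon 7: GGA Gly / GGU Gly — synonymous.
Codon 8: GGA Gly / GGG Gly — synonymous.
Synonymous differences: 6.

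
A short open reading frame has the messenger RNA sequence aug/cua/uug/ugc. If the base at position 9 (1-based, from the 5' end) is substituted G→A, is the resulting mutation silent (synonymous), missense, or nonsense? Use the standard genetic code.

Position 9 falls in codon 3: UUG → Leu.
After the substitution the codon is UUA → Leu.
Both encode Leu, so the change is synonymous.

silent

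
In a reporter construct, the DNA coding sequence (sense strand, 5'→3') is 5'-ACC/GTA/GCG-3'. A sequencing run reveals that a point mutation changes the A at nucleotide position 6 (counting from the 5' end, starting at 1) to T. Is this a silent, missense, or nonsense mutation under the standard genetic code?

silent

Position 6 falls in codon 2: GTA → Val.
After the substitution the codon is GTT → Val.
Both encode Val, so the change is synonymous.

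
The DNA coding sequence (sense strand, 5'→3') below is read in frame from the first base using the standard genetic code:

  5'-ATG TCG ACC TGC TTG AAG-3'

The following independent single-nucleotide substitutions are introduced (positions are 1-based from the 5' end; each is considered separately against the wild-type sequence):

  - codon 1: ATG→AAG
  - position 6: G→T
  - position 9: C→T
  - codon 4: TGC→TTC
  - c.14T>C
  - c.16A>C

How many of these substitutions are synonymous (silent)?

2

Codon 1: ATG (Met) → AAG (Lys) — missense.
Codon 2: TCG (Ser) → TCT (Ser) — synonymous.
Codon 3: ACC (Thr) → ACT (Thr) — synonymous.
Codon 4: TGC (Cys) → TTC (Phe) — missense.
Codon 5: TTG (Leu) → TCG (Ser) — missense.
Codon 6: AAG (Lys) → CAG (Gln) — missense.
Synonymous: 2 of 6.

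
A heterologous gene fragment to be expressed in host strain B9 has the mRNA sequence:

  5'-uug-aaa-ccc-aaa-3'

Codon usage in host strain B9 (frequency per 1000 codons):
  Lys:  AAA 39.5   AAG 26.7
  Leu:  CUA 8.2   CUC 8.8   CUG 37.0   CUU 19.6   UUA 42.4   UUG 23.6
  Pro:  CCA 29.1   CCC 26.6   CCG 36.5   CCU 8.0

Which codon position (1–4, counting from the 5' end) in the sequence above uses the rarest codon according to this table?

Codon 1 UUG (Leu): 23.6 per 1000.
Codon 2 AAA (Lys): 39.5 per 1000.
Codon 3 CCC (Pro): 26.6 per 1000.
Codon 4 AAA (Lys): 39.5 per 1000.
Lowest frequency is 23.6 at codon 1.

1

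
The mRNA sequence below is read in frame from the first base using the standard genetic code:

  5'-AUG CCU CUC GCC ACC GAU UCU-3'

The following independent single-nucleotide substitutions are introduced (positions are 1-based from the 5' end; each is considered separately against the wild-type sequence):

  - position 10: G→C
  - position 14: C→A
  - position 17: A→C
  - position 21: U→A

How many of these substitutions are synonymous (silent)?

1

Codon 4: GCC (Ala) → CCC (Pro) — missense.
Codon 5: ACC (Thr) → AAC (Asn) — missense.
Codon 6: GAU (Asp) → GCU (Ala) — missense.
Codon 7: UCU (Ser) → UCA (Ser) — synonymous.
Synonymous: 1 of 4.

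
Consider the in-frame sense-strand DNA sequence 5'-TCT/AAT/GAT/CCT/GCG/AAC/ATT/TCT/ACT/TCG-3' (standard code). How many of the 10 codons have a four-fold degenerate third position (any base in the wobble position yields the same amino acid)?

6

Codon 1 TCT (Ser): third position 4-fold.
Codon 2 AAT (Asn): third position 2-fold.
Codon 3 GAT (Asp): third position 2-fold.
Codon 4 CCT (Pro): third position 4-fold.
Codon 5 GCG (Ala): third position 4-fold.
Codon 6 AAC (Asn): third position 2-fold.
Codon 7 ATT (Ile): third position 3-fold.
Codon 8 TCT (Ser): third position 4-fold.
Codon 9 ACT (Thr): third position 4-fold.
Codon 10 TCG (Ser): third position 4-fold.
Four-fold degenerate third positions: 6.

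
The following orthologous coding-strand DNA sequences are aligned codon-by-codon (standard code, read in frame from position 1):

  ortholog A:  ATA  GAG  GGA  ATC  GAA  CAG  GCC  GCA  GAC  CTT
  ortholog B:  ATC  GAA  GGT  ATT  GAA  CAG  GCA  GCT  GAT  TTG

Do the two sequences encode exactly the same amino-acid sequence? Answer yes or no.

Codon 1: ATA Ile / ATC Ile — synonymous.
Codon 2: GAG Glu / GAA Glu — synonymous.
Codon 3: GGA Gly / GGT Gly — synonymous.
Codon 4: ATC Ile / ATT Ile — synonymous.
Codon 5: GAA Glu / GAA Glu — identical.
Codon 6: CAG Gln / CAG Gln — identical.
Codon 7: GCC Ala / GCA Ala — synonymous.
Codon 8: GCA Ala / GCT Ala — synonymous.
Codon 9: GAC Asp / GAT Asp — synonymous.
Codon 10: CTT Leu / TTG Leu — synonymous.
Nonsynonymous differences: 0 → same protein.

yes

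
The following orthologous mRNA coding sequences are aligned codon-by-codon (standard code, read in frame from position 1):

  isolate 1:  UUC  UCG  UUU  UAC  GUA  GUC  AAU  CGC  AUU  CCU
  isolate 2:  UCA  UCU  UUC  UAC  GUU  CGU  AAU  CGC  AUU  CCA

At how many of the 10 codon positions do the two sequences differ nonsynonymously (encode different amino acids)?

Codon 1: UUC Phe / UCA Ser — nonsynonymous.
Codon 2: UCG Ser / UCU Ser — synonymous.
Codon 3: UUU Phe / UUC Phe — synonymous.
Codon 4: UAC Tyr / UAC Tyr — identical.
Codon 5: GUA Val / GUU Val — synonymous.
Codon 6: GUC Val / CGU Arg — nonsynonymous.
Codon 7: AAU Asn / AAU Asn — identical.
Codon 8: CGC Arg / CGC Arg — identical.
Codon 9: AUU Ile / AUU Ile — identical.
Codon 10: CCU Pro / CCA Pro — synonymous.
Nonsynonymous differences: 2.

2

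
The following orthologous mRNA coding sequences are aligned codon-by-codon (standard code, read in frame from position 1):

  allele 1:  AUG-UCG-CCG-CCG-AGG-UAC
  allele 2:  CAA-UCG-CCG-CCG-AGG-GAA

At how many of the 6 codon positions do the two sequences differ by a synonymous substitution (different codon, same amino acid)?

Codon 1: AUG Met / CAA Gln — nonsynonymous.
Codon 2: UCG Ser / UCG Ser — identical.
Codon 3: CCG Pro / CCG Pro — identical.
Codon 4: CCG Pro / CCG Pro — identical.
Codon 5: AGG Arg / AGG Arg — identical.
Codon 6: UAC Tyr / GAA Glu — nonsynonymous.
Synonymous differences: 0.

0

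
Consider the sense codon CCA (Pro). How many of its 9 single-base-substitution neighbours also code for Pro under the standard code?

Position 1: none → 0 synonymous.
Position 2: none → 0 synonymous.
Position 3: CCT, CCC, CCG → 3 synonymous.
Total: 0 + 0 + 3 = 3.

3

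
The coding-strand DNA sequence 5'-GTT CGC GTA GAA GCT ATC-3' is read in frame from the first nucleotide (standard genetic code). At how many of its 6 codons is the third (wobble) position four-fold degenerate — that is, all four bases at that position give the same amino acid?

4

Codon 1 GTT (Val): third position 4-fold.
Codon 2 CGC (Arg): third position 4-fold.
Codon 3 GTA (Val): third position 4-fold.
Codon 4 GAA (Glu): third position 2-fold.
Codon 5 GCT (Ala): third position 4-fold.
Codon 6 ATC (Ile): third position 3-fold.
Four-fold degenerate third positions: 4.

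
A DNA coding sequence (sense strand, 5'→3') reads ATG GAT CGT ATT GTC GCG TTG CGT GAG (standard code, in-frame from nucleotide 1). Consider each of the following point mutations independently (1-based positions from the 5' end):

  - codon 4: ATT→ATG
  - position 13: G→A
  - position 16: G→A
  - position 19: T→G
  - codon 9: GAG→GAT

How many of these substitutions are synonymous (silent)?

Codon 4: ATT (Ile) → ATG (Met) — missense.
Codon 5: GTC (Val) → ATC (Ile) — missense.
Codon 6: GCG (Ala) → ACG (Thr) — missense.
Codon 7: TTG (Leu) → GTG (Val) — missense.
Codon 9: GAG (Glu) → GAT (Asp) — missense.
Synonymous: 0 of 5.

0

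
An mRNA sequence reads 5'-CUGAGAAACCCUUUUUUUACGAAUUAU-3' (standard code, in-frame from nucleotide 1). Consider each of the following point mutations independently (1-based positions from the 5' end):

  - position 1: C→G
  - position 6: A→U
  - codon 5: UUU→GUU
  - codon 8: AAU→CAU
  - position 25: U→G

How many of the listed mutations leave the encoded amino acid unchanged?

0

Codon 1: CUG (Leu) → GUG (Val) — missense.
Codon 2: AGA (Arg) → AGU (Ser) — missense.
Codon 5: UUU (Phe) → GUU (Val) — missense.
Codon 8: AAU (Asn) → CAU (His) — missense.
Codon 9: UAU (Tyr) → GAU (Asp) — missense.
Synonymous: 0 of 5.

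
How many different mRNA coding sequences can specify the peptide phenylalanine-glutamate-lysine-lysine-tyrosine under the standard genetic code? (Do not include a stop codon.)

Phe: 2 codons.
Glu: 2 codons.
Lys: 2 codons.
Lys: 2 codons.
Tyr: 2 codons.
2 × 2 × 2 × 2 × 2 = 32.

32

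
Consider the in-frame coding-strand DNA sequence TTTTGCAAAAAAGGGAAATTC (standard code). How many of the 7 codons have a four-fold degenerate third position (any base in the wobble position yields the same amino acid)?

Codon 1 TTT (Phe): third position 2-fold.
Codon 2 TGC (Cys): third position 2-fold.
Codon 3 AAA (Lys): third position 2-fold.
Codon 4 AAA (Lys): third position 2-fold.
Codon 5 GGG (Gly): third position 4-fold.
Codon 6 AAA (Lys): third position 2-fold.
Codon 7 TTC (Phe): third position 2-fold.
Four-fold degenerate third positions: 1.

1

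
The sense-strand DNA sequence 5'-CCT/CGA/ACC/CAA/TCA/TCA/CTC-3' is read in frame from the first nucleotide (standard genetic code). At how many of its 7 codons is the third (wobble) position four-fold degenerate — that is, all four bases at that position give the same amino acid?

6

Codon 1 CCT (Pro): third position 4-fold.
Codon 2 CGA (Arg): third position 4-fold.
Codon 3 ACC (Thr): third position 4-fold.
Codon 4 CAA (Gln): third position 2-fold.
Codon 5 TCA (Ser): third position 4-fold.
Codon 6 TCA (Ser): third position 4-fold.
Codon 7 CTC (Leu): third position 4-fold.
Four-fold degenerate third positions: 6.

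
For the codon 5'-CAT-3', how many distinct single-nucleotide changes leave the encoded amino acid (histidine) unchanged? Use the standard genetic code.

Position 1: none → 0 synonymous.
Position 2: none → 0 synonymous.
Position 3: CAC → 1 synonymous.
Total: 0 + 0 + 1 = 1.

1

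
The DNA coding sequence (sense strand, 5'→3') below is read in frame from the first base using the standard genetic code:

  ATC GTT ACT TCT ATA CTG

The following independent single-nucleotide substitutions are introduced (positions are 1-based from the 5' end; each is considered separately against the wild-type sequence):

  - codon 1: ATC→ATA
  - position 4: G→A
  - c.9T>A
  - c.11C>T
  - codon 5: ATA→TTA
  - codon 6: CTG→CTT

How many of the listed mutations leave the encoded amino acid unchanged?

3

Codon 1: ATC (Ile) → ATA (Ile) — synonymous.
Codon 2: GTT (Val) → ATT (Ile) — missense.
Codon 3: ACT (Thr) → ACA (Thr) — synonymous.
Codon 4: TCT (Ser) → TTT (Phe) — missense.
Codon 5: ATA (Ile) → TTA (Leu) — missense.
Codon 6: CTG (Leu) → CTT (Leu) — synonymous.
Synonymous: 3 of 6.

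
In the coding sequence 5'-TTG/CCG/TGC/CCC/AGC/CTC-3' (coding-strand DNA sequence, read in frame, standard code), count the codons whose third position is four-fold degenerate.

Codon 1 TTG (Leu): third position 2-fold.
Codon 2 CCG (Pro): third position 4-fold.
Codon 3 TGC (Cys): third position 2-fold.
Codon 4 CCC (Pro): third position 4-fold.
Codon 5 AGC (Ser): third position 2-fold.
Codon 6 CTC (Leu): third position 4-fold.
Four-fold degenerate third positions: 3.

3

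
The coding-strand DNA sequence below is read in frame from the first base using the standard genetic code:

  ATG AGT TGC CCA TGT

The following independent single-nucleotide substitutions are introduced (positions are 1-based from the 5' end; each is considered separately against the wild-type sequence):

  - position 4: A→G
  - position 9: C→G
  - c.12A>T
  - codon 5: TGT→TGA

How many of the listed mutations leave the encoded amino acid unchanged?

Codon 2: AGT (Ser) → GGT (Gly) — missense.
Codon 3: TGC (Cys) → TGG (Trp) — missense.
Codon 4: CCA (Pro) → CCT (Pro) — synonymous.
Codon 5: TGT (Cys) → TGA (Stop) — nonsense.
Synonymous: 1 of 4.

1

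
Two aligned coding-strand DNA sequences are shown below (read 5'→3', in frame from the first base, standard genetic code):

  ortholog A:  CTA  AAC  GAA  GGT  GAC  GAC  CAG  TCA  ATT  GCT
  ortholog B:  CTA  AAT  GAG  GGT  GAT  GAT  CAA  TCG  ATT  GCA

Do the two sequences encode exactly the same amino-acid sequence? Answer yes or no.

yes

Codon 1: CTA Leu / CTA Leu — identical.
Codon 2: AAC Asn / AAT Asn — synonymous.
Codon 3: GAA Glu / GAG Glu — synonymous.
Codon 4: GGT Gly / GGT Gly — identical.
Codon 5: GAC Asp / GAT Asp — synonymous.
Codon 6: GAC Asp / GAT Asp — synonymous.
Codon 7: CAG Gln / CAA Gln — synonymous.
Codon 8: TCA Ser / TCG Ser — synonymous.
Codon 9: ATT Ile / ATT Ile — identical.
Codon 10: GCT Ala / GCA Ala — synonymous.
Nonsynonymous differences: 0 → same protein.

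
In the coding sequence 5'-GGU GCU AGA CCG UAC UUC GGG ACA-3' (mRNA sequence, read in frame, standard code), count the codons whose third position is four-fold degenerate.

5

Codon 1 GGU (Gly): third position 4-fold.
Codon 2 GCU (Ala): third position 4-fold.
Codon 3 AGA (Arg): third position 2-fold.
Codon 4 CCG (Pro): third position 4-fold.
Codon 5 UAC (Tyr): third position 2-fold.
Codon 6 UUC (Phe): third position 2-fold.
Codon 7 GGG (Gly): third position 4-fold.
Codon 8 ACA (Thr): third position 4-fold.
Four-fold degenerate third positions: 5.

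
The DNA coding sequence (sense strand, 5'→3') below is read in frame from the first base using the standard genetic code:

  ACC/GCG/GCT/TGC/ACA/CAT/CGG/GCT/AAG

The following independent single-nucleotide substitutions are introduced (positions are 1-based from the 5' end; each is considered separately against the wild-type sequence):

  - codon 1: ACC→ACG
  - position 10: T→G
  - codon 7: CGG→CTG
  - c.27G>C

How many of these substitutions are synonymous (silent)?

1

Codon 1: ACC (Thr) → ACG (Thr) — synonymous.
Codon 4: TGC (Cys) → GGC (Gly) — missense.
Codon 7: CGG (Arg) → CTG (Leu) — missense.
Codon 9: AAG (Lys) → AAC (Asn) — missense.
Synonymous: 1 of 4.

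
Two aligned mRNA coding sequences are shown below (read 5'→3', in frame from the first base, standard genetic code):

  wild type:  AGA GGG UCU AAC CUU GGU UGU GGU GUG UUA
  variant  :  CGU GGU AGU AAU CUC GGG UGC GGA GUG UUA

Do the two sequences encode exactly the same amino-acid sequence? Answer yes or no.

Codon 1: AGA Arg / CGU Arg — synonymous.
Codon 2: GGG Gly / GGU Gly — synonymous.
Codon 3: UCU Ser / AGU Ser — synonymous.
Codon 4: AAC Asn / AAU Asn — synonymous.
Codon 5: CUU Leu / CUC Leu — synonymous.
Codon 6: GGU Gly / GGG Gly — synonymous.
Codon 7: UGU Cys / UGC Cys — synonymous.
Codon 8: GGU Gly / GGA Gly — synonymous.
Codon 9: GUG Val / GUG Val — identical.
Codon 10: UUA Leu / UUA Leu — identical.
Nonsynonymous differences: 0 → same protein.

yes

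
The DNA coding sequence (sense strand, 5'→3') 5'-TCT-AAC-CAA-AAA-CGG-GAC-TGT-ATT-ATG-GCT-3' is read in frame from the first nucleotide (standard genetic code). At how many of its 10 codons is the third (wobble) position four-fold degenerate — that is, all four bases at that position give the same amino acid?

3

Codon 1 TCT (Ser): third position 4-fold.
Codon 2 AAC (Asn): third position 2-fold.
Codon 3 CAA (Gln): third position 2-fold.
Codon 4 AAA (Lys): third position 2-fold.
Codon 5 CGG (Arg): third position 4-fold.
Codon 6 GAC (Asp): third position 2-fold.
Codon 7 TGT (Cys): third position 2-fold.
Codon 8 ATT (Ile): third position 3-fold.
Codon 9 ATG (Met): third position 1-fold.
Codon 10 GCT (Ala): third position 4-fold.
Four-fold degenerate third positions: 3.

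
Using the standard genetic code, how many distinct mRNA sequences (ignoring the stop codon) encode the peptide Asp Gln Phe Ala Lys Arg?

Asp: 2 codons.
Gln: 2 codons.
Phe: 2 codons.
Ala: 4 codons.
Lys: 2 codons.
Arg: 6 codons.
2 × 2 × 2 × 4 × 2 × 6 = 384.

384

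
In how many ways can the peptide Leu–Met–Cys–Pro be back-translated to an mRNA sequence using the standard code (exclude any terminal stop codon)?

Leu: 6 codons.
Met: 1 codon.
Cys: 2 codons.
Pro: 4 codons.
6 × 1 × 2 × 4 = 48.

48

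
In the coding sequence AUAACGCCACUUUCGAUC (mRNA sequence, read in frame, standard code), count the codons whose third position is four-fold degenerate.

Codon 1 AUA (Ile): third position 3-fold.
Codon 2 ACG (Thr): third position 4-fold.
Codon 3 CCA (Pro): third position 4-fold.
Codon 4 CUU (Leu): third position 4-fold.
Codon 5 UCG (Ser): third position 4-fold.
Codon 6 AUC (Ile): third position 3-fold.
Four-fold degenerate third positions: 4.

4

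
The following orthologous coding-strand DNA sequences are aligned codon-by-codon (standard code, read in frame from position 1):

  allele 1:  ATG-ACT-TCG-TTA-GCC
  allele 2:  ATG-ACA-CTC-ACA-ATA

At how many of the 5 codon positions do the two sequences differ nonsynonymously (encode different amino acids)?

Codon 1: ATG Met / ATG Met — identical.
Codon 2: ACT Thr / ACA Thr — synonymous.
Codon 3: TCG Ser / CTC Leu — nonsynonymous.
Codon 4: TTA Leu / ACA Thr — nonsynonymous.
Codon 5: GCC Ala / ATA Ile — nonsynonymous.
Nonsynonymous differences: 3.

3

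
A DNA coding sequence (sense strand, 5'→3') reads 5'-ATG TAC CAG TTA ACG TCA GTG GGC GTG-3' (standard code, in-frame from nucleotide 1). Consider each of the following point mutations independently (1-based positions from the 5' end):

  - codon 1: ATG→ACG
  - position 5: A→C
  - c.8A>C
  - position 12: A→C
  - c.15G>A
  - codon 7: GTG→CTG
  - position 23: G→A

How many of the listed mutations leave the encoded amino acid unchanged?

1

Codon 1: ATG (Met) → ACG (Thr) — missense.
Codon 2: TAC (Tyr) → TCC (Ser) — missense.
Codon 3: CAG (Gln) → CCG (Pro) — missense.
Codon 4: TTA (Leu) → TTC (Phe) — missense.
Codon 5: ACG (Thr) → ACA (Thr) — synonymous.
Codon 7: GTG (Val) → CTG (Leu) — missense.
Codon 8: GGC (Gly) → GAC (Asp) — missense.
Synonymous: 1 of 7.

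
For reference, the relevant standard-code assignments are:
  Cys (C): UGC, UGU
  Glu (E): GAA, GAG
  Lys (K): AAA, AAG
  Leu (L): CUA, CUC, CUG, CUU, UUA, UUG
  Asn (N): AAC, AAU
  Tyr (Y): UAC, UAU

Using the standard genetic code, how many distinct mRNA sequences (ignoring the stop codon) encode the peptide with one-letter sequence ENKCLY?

192

Glu: 2 codons.
Asn: 2 codons.
Lys: 2 codons.
Cys: 2 codons.
Leu: 6 codons.
Tyr: 2 codons.
2 × 2 × 2 × 2 × 6 × 2 = 192.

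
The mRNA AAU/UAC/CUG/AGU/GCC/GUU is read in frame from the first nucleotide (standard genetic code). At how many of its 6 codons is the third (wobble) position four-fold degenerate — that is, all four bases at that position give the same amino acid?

Codon 1 AAU (Asn): third position 2-fold.
Codon 2 UAC (Tyr): third position 2-fold.
Codon 3 CUG (Leu): third position 4-fold.
Codon 4 AGU (Ser): third position 2-fold.
Codon 5 GCC (Ala): third position 4-fold.
Codon 6 GUU (Val): third position 4-fold.
Four-fold degenerate third positions: 3.

3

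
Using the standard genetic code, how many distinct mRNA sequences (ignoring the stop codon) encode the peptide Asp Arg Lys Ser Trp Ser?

864

Asp: 2 codons.
Arg: 6 codons.
Lys: 2 codons.
Ser: 6 codons.
Trp: 1 codon.
Ser: 6 codons.
2 × 6 × 2 × 6 × 1 × 6 = 864.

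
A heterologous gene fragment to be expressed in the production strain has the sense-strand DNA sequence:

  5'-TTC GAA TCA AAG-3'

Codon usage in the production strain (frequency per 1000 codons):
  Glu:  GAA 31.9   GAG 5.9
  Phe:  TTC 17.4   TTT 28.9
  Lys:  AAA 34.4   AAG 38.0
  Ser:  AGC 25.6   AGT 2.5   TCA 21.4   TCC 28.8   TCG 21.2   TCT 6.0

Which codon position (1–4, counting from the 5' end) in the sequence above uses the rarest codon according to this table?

Codon 1 TTC (Phe): 17.4 per 1000.
Codon 2 GAA (Glu): 31.9 per 1000.
Codon 3 TCA (Ser): 21.4 per 1000.
Codon 4 AAG (Lys): 38.0 per 1000.
Lowest frequency is 17.4 at codon 1.

1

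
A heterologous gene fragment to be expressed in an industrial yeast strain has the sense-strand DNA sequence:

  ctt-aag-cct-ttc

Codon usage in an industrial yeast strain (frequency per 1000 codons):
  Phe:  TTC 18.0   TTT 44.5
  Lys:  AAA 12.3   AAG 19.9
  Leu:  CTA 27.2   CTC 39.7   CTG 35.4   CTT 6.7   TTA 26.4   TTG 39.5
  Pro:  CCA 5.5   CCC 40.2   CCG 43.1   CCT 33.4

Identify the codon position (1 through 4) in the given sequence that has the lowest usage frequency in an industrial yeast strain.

Codon 1 CTT (Leu): 6.7 per 1000.
Codon 2 AAG (Lys): 19.9 per 1000.
Codon 3 CCT (Pro): 33.4 per 1000.
Codon 4 TTC (Phe): 18.0 per 1000.
Lowest frequency is 6.7 at codon 1.

1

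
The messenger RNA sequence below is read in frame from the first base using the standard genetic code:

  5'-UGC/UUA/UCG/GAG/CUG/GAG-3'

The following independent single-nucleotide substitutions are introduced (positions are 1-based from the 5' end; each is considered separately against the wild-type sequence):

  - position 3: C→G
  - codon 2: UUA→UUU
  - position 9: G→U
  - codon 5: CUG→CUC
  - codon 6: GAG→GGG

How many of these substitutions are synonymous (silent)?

Codon 1: UGC (Cys) → UGG (Trp) — missense.
Codon 2: UUA (Leu) → UUU (Phe) — missense.
Codon 3: UCG (Ser) → UCU (Ser) — synonymous.
Codon 5: CUG (Leu) → CUC (Leu) — synonymous.
Codon 6: GAG (Glu) → GGG (Gly) — missense.
Synonymous: 2 of 5.

2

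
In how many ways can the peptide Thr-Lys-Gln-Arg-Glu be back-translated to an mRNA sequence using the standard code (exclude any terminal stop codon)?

Thr: 4 codons.
Lys: 2 codons.
Gln: 2 codons.
Arg: 6 codons.
Glu: 2 codons.
4 × 2 × 2 × 6 × 2 = 192.

192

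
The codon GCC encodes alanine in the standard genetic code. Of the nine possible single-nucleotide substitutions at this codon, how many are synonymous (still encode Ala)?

Position 1: none → 0 synonymous.
Position 2: none → 0 synonymous.
Position 3: GCU, GCA, GCG → 3 synonymous.
Total: 0 + 0 + 3 = 3.

3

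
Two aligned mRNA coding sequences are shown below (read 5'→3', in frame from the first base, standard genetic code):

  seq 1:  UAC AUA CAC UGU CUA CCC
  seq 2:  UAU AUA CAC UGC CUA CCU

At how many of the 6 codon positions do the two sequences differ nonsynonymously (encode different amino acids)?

0

Codon 1: UAC Tyr / UAU Tyr — synonymous.
Codon 2: AUA Ile / AUA Ile — identical.
Codon 3: CAC His / CAC His — identical.
Codon 4: UGU Cys / UGC Cys — synonymous.
Codon 5: CUA Leu / CUA Leu — identical.
Codon 6: CCC Pro / CCU Pro — synonymous.
Nonsynonymous differences: 0.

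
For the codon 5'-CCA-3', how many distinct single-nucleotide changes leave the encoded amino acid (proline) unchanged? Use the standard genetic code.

Position 1: none → 0 synonymous.
Position 2: none → 0 synonymous.
Position 3: CCT, CCC, CCG → 3 synonymous.
Total: 0 + 0 + 3 = 3.

3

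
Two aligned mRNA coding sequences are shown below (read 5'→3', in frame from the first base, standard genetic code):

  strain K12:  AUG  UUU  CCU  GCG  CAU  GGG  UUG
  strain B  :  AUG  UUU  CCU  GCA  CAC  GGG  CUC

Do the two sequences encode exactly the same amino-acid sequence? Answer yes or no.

Codon 1: AUG Met / AUG Met — identical.
Codon 2: UUU Phe / UUU Phe — identical.
Codon 3: CCU Pro / CCU Pro — identical.
Codon 4: GCG Ala / GCA Ala — synonymous.
Codon 5: CAU His / CAC His — synonymous.
Codon 6: GGG Gly / GGG Gly — identical.
Codon 7: UUG Leu / CUC Leu — synonymous.
Nonsynonymous differences: 0 → same protein.

yes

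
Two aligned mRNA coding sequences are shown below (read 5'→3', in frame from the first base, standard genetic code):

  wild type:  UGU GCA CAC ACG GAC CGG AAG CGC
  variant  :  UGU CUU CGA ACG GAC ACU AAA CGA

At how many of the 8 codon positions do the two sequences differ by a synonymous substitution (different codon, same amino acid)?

Codon 1: UGU Cys / UGU Cys — identical.
Codon 2: GCA Ala / CUU Leu — nonsynonymous.
Codon 3: CAC His / CGA Arg — nonsynonymous.
Codon 4: ACG Thr / ACG Thr — identical.
Codon 5: GAC Asp / GAC Asp — identical.
Codon 6: CGG Arg / ACU Thr — nonsynonymous.
Codon 7: AAG Lys / AAA Lys — synonymous.
Codon 8: CGC Arg / CGA Arg — synonymous.
Synonymous differences: 2.

2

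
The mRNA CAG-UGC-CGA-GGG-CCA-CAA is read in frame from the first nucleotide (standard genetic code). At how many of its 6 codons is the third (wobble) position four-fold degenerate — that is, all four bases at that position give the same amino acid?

3

Codon 1 CAG (Gln): third position 2-fold.
Codon 2 UGC (Cys): third position 2-fold.
Codon 3 CGA (Arg): third position 4-fold.
Codon 4 GGG (Gly): third position 4-fold.
Codon 5 CCA (Pro): third position 4-fold.
Codon 6 CAA (Gln): third position 2-fold.
Four-fold degenerate third positions: 3.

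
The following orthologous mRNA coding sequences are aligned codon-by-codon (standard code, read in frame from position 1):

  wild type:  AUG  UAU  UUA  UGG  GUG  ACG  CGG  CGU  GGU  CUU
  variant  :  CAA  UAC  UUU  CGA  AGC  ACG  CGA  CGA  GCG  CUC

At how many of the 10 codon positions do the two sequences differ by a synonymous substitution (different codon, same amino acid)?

Codon 1: AUG Met / CAA Gln — nonsynonymous.
Codon 2: UAU Tyr / UAC Tyr — synonymous.
Codon 3: UUA Leu / UUU Phe — nonsynonymous.
Codon 4: UGG Trp / CGA Arg — nonsynonymous.
Codon 5: GUG Val / AGC Ser — nonsynonymous.
Codon 6: ACG Thr / ACG Thr — identical.
Codon 7: CGG Arg / CGA Arg — synonymous.
Codon 8: CGU Arg / CGA Arg — synonymous.
Codon 9: GGU Gly / GCG Ala — nonsynonymous.
Codon 10: CUU Leu / CUC Leu — synonymous.
Synonymous differences: 4.

4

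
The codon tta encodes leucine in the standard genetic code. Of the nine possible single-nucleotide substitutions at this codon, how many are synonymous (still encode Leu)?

Position 1: CTA → 1 synonymous.
Position 2: none → 0 synonymous.
Position 3: TTG → 1 synonymous.
Total: 1 + 0 + 1 = 2.

2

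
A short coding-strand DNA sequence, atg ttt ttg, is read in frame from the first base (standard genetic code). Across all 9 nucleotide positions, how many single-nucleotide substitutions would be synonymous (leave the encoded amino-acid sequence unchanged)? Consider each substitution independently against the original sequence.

Codon 1 (ATG, Met): 0 synonymous substitutions.
Codon 2 (TTT, Phe): 1 synonymous substitution.
Codon 3 (TTG, Leu): 2 synonymous substitutions.
Total: 0 + 1 + 2 = 3.

3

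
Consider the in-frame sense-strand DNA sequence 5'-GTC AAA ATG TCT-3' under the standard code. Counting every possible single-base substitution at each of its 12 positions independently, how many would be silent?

7

Codon 1 (GTC, Val): 3 synonymous substitutions.
Codon 2 (AAA, Lys): 1 synonymous substitution.
Codon 3 (ATG, Met): 0 synonymous substitutions.
Codon 4 (TCT, Ser): 3 synonymous substitutions.
Total: 3 + 1 + 0 + 3 = 7.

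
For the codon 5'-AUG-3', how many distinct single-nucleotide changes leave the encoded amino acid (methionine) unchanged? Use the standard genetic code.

Position 1: none → 0 synonymous.
Position 2: none → 0 synonymous.
Position 3: none → 0 synonymous.
Total: 0 + 0 + 0 = 0.

0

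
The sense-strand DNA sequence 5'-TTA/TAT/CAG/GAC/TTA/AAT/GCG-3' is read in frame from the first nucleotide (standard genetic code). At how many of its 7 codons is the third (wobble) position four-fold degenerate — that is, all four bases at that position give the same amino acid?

1

Codon 1 TTA (Leu): third position 2-fold.
Codon 2 TAT (Tyr): third position 2-fold.
Codon 3 CAG (Gln): third position 2-fold.
Codon 4 GAC (Asp): third position 2-fold.
Codon 5 TTA (Leu): third position 2-fold.
Codon 6 AAT (Asn): third position 2-fold.
Codon 7 GCG (Ala): third position 4-fold.
Four-fold degenerate third positions: 1.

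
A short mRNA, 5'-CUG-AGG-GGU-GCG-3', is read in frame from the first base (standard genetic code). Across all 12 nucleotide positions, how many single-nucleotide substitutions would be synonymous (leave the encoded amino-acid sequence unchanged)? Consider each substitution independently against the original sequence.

Codon 1 (CUG, Leu): 4 synonymous substitutions.
Codon 2 (AGG, Arg): 2 synonymous substitutions.
Codon 3 (GGU, Gly): 3 synonymous substitutions.
Codon 4 (GCG, Ala): 3 synonymous substitutions.
Total: 4 + 2 + 3 + 3 = 12.

12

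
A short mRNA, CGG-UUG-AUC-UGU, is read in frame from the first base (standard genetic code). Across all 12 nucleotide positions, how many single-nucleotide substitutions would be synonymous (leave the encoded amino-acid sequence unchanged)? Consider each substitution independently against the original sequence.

Codon 1 (CGG, Arg): 4 synonymous substitutions.
Codon 2 (UUG, Leu): 2 synonymous substitutions.
Codon 3 (AUC, Ile): 2 synonymous substitutions.
Codon 4 (UGU, Cys): 1 synonymous substitution.
Total: 4 + 2 + 2 + 1 = 9.

9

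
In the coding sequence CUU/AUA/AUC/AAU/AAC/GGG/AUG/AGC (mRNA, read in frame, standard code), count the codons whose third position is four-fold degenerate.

2

Codon 1 CUU (Leu): third position 4-fold.
Codon 2 AUA (Ile): third position 3-fold.
Codon 3 AUC (Ile): third position 3-fold.
Codon 4 AAU (Asn): third position 2-fold.
Codon 5 AAC (Asn): third position 2-fold.
Codon 6 GGG (Gly): third position 4-fold.
Codon 7 AUG (Met): third position 1-fold.
Codon 8 AGC (Ser): third position 2-fold.
Four-fold degenerate third positions: 2.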